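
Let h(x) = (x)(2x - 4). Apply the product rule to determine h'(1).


Let u(x) = x and v(x) = 2x - 4
u'(x) = 1
v'(x) = 2
Product rule: h'(x) = u'(x)*v(x) + u(x)*v'(x)
= 1 * (2x - 4) + (x) * 2
At x = 1:
u(1) = 1 * 1 + 0 = 1
v(1) = 2 * 1 - 4 = -2
h'(1) = 1 * (-2) + 1 * 2
= -2 + 2
= 0

0


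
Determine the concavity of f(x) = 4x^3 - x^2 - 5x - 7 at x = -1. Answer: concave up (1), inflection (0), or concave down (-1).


Concavity is determined by the sign of f''(x).
f(x) = 4x^3 - x^2 - 5x - 7
f'(x) = 12x^2 - 2x - 5
f''(x) = 24x - 2
f''(-1) = 24 * (-1) - 2
= -24 - 2
= -26
Since f''(-1) < 0, the function is concave down (-1)

-1


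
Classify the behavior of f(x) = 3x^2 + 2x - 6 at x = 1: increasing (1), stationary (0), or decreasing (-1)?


Compute f'(x) to determine behavior:
f'(x) = 6x + 2
f'(1) = 6 * 1 + 2
= 6 + 2
= 8
Since f'(1) > 0, the function is increasing (1)

1


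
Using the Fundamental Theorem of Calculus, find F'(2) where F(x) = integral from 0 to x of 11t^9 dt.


By the Fundamental Theorem of Calculus (Part 1):
If F(x) = integral from 0 to x of f(t) dt, then F'(x) = f(x)
Here f(t) = 11t^9
So F'(x) = 11x^9
Evaluate at x = 2:
F'(2) = 11 * 2^9
= 11 * 512
= 5632

5632


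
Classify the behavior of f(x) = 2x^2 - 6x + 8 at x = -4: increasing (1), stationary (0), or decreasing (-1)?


Compute f'(x) to determine behavior:
f'(x) = 4x - 6
f'(-4) = 4 * (-4) - 6
= -16 - 6
= -22
Since f'(-4) < 0, the function is decreasing (-1)

-1


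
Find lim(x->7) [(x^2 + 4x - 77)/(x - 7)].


Direct substitution gives 0/0, so we factor the numerator.
Factor: (x^2 + 4x - 77) = (x - 7)(x + 11)
Cancel the common factor (x - 7):
(x^2 + 4x - 77)/(x - 7) = (x + 11)
Now substitute x = 7:
= (7) - (-11) = 18

18


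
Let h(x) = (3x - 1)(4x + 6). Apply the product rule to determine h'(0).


Let u(x) = 3x - 1 and v(x) = 4x + 6
u'(x) = 3
v'(x) = 4
Product rule: h'(x) = u'(x)*v(x) + u(x)*v'(x)
= 3 * (4x + 6) + (3x - 1) * 4
At x = 0:
u(0) = 3 * 0 - 1 = -1
v(0) = 4 * 0 + 6 = 6
h'(0) = 3 * 6 + (-1) * 4
= 18 - 4
= 14

14


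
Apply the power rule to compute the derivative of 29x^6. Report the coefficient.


We apply the power rule: d/dx [ax^n] = a*n * x^(n-1)
d/dx [29x^6]
= 29 * 6 * x^(6-1)
= 174x^5
The coefficient is 174

174


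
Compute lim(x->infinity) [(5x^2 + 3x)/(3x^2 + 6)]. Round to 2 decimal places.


For limits at infinity with equal-degree polynomials,
we compare leading coefficients.
Numerator leading term: 5x^2
Denominator leading term: 3x^2
Divide both by x^2:
lim = (5 + 3/x) / (3 + 6/x^2)
As x -> infinity, the 1/x and 1/x^2 terms vanish:
= 5/3 ≈ 1.67

1.67


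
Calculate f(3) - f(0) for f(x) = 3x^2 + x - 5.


Net change = f(b) - f(a)
f(x) = 3x^2 + x - 5
Compute f(3):
f(3) = 3 * 3^2 + 1 * 3 - 5
= 27 + 3 - 5
= 25
Compute f(0):
f(0) = 3 * 0^2 + 1 * 0 - 5
= 0 + 0 - 5
= -5
Net change = 25 - (-5) = 30

30


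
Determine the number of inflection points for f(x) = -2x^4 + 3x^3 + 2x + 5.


Inflection points occur where f''(x) = 0 and concavity changes.
f(x) = -2x^4 + 3x^3 + 2x + 5
f'(x) = -8x^3 + 9x^2 + 2
f''(x) = -24x^2 + 18x
This is a quadratic in x. Use the discriminant to count real roots.
Discriminant = (18)^2 - 4 * (-24) * 0
= 324 - 0
= 324
Since discriminant > 0, f''(x) = 0 has 2 distinct real solutions.
A quadratic with two distinct real roots changes sign at each root, so concavity changes at both.
Number of inflection points: 2

2


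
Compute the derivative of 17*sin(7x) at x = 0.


Apply the chain rule to differentiate 17*sin(7x):
d/dx [17*sin(7x)]
= 17 * cos(7x) * d/dx(7x)
= 17 * 7 * cos(7x)
= 119 * cos(7x)
Evaluate at x = 0:
= 119 * cos(0)
= 119 * 1
= 119

119


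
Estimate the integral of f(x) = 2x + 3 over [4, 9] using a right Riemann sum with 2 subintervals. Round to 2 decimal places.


Right Riemann sum uses right endpoints of each subinterval.
Interval: [4, 9], n = 2
dx = (9 - 4) / 2 = 5/2
Right endpoints: [13/2, 9]
f values: [16, 21]
Sum = dx * (sum of f values)
= 5/2 * 37
= 185/2 = 92.50

92.50


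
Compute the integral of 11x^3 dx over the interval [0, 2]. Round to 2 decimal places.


Find the antiderivative of 11x^3:
F(x) = 11/4 * x^4
Apply the Fundamental Theorem of Calculus:
F(2) - F(0)
= 11/4 * 2^4 - 11/4 * 0^4
= 11/4 * (16 - 0)
= 11/4 * 16
= 44 = 44.00

44.00


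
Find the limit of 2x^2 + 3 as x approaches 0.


Since polynomials are continuous, we use direct substitution.
lim(x->0) of 2x^2 + 3
= 2 * 0^2 + 0 * 0 + 3
= 0 + 0 + 3
= 3

3


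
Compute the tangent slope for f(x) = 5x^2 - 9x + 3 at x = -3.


The slope of the tangent line equals f'(x) at the point.
f(x) = 5x^2 - 9x + 3
f'(x) = 10x - 9
At x = -3:
f'(-3) = 10 * (-3) - 9
= -30 - 9
= -39

-39


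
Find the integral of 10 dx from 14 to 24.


The integral of a constant k over [a, b] equals k * (b - a).
integral from 14 to 24 of 10 dx
= 10 * (24 - 14)
= 10 * 10
= 100

100


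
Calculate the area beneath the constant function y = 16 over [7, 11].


The area under a constant function y = 16 is a rectangle.
Width = 11 - 7 = 4
Height = 16
Area = width * height
= 4 * 16
= 64

64


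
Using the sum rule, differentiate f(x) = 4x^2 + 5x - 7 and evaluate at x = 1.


Differentiate term by term using power and sum rules:
f(x) = 4x^2 + 5x - 7
f'(x) = 8x + 5
Substitute x = 1:
f'(1) = 8 * 1 + 5
= 8 + 5
= 13

13


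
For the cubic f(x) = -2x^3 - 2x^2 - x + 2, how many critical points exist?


Find where f'(x) = 0:
f(x) = -2x^3 - 2x^2 - x + 2
f'(x) = -6x^2 - 4x - 1
This is a quadratic in x. Use the discriminant to count real roots.
Discriminant = (-4)^2 - 4 * (-6) * (-1)
= 16 - 24
= -8
Since discriminant < 0, f'(x) = 0 has no real solutions.
Number of critical points: 0

0


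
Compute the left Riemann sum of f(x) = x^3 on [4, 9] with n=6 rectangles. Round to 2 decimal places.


Left Riemann sum uses left endpoints of each subinterval.
Interval: [4, 9], n = 6
dx = (9 - 4) / 6 = 5/6
Left endpoints: [4, 29/6, 17/3, 13/2, 22/3, 49/6]
f values: [64, 24389/216, 4913/27, 2197/8, 10648/27, 117649/216]
Sum = dx * (sum of f values)
= 5/6 * 37741/24
= 188705/144 ≈ 1310.45

1310.45


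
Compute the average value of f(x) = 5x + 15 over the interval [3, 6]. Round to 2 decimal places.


Average value = 1/(b-a) * integral from a to b of f(x) dx
First compute the integral of 5x + 15:
F(x) = (5/2)x^2 + 15x
F(6) = 5/2 * 36 + 15 * 6 = 180
F(3) = 5/2 * 9 + 15 * 3 = 135/2
Integral = 180 - 135/2 = 225/2
Average = (225/2) / (6 - 3) = (225/2) / 3
= 75/2 = 37.50

37.50


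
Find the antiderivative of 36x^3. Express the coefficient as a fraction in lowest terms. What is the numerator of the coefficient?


Apply the power rule for integration:
integral of ax^n dx = a/(n+1) * x^(n+1) + C
integral of 36x^3 dx
= 36/4 * x^4 + C
= 9 * x^4 + C
The coefficient in lowest terms is 9 = 9/1, so its numerator is 9

9


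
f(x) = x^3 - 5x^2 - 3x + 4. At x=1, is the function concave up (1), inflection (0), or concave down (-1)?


Concavity is determined by the sign of f''(x).
f(x) = x^3 - 5x^2 - 3x + 4
f'(x) = 3x^2 - 10x - 3
f''(x) = 6x - 10
f''(1) = 6 * 1 - 10
= 6 - 10
= -4
Since f''(1) < 0, the function is concave down (-1)

-1


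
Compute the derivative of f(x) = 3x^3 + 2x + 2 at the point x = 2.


Differentiate f(x) = 3x^3 + 2x + 2 term by term:
f'(x) = 9x^2 + 2
Substitute x = 2:
f'(2) = 9 * 2^2 + 0 * 2 + 2
= 36 + 0 + 2
= 38

38


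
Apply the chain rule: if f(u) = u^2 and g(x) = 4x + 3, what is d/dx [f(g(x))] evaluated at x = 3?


Using the chain rule: (f(g(x)))' = f'(g(x)) * g'(x)
First, find g(3):
g(3) = 4 * 3 + 3 = 15
Next, f'(u) = 2u
And g'(x) = 4
So f'(g(3)) * g'(3)
= 2 * 15 * 4
= 120

120


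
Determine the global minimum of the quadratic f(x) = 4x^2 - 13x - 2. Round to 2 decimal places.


For a quadratic f(x) = ax^2 + bx + c with a > 0, the minimum is at the vertex.
Vertex x-coordinate: x = -b/(2a)
x = -(-13) / (2 * 4)
x = 13/8
Substitute back to find the minimum value:
f(13/8) = 4 * (13/8)^2 - 13 * (13/8) - 2
= 169/16 - 169/8 - 2
= -201/16 ≈ -12.56

-12.56


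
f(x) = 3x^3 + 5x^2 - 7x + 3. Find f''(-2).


First derivative:
f'(x) = 9x^2 + 10x - 7
Second derivative:
f''(x) = 18x + 10
Substitute x = -2:
f''(-2) = 18 * (-2) + 10
= -36 + 10
= -26

-26


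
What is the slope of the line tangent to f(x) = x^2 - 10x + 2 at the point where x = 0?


The slope of the tangent line equals f'(x) at the point.
f(x) = x^2 - 10x + 2
f'(x) = 2x - 10
At x = 0:
f'(0) = 2 * 0 - 10
= 0 - 10
= -10

-10


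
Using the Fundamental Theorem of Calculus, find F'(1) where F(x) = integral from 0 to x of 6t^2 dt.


By the Fundamental Theorem of Calculus (Part 1):
If F(x) = integral from 0 to x of f(t) dt, then F'(x) = f(x)
Here f(t) = 6t^2
So F'(x) = 6x^2
Evaluate at x = 1:
F'(1) = 6 * 1^2
= 6 * 1
= 6

6


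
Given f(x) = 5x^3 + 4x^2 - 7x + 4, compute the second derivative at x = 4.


First derivative:
f'(x) = 15x^2 + 8x - 7
Second derivative:
f''(x) = 30x + 8
Substitute x = 4:
f''(4) = 30 * 4 + 8
= 120 + 8
= 128

128


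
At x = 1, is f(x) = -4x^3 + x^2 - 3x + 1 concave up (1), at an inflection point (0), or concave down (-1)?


Concavity is determined by the sign of f''(x).
f(x) = -4x^3 + x^2 - 3x + 1
f'(x) = -12x^2 + 2x - 3
f''(x) = -24x + 2
f''(1) = -24 * 1 + 2
= -24 + 2
= -22
Since f''(1) < 0, the function is concave down (-1)

-1


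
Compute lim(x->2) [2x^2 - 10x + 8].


Since polynomials are continuous, we use direct substitution.
lim(x->2) of 2x^2 - 10x + 8
= 2 * 2^2 - 10 * 2 + 8
= 8 - 20 + 8
= -4

-4


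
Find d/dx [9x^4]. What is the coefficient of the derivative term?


We apply the power rule: d/dx [ax^n] = a*n * x^(n-1)
d/dx [9x^4]
= 9 * 4 * x^(4-1)
= 36x^3
The coefficient is 36

36


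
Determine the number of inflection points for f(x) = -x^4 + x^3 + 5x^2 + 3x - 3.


Inflection points occur where f''(x) = 0 and concavity changes.
f(x) = -x^4 + x^3 + 5x^2 + 3x - 3
f'(x) = -4x^3 + 3x^2 + 10x + 3
f''(x) = -12x^2 + 6x + 10
This is a quadratic in x. Use the discriminant to count real roots.
Discriminant = (6)^2 - 4 * (-12) * 10
= 36 - (-480)
= 516
Since discriminant > 0, f''(x) = 0 has 2 distinct real solutions.
A quadratic with two distinct real roots changes sign at each root, so concavity changes at both.
Number of inflection points: 2

2


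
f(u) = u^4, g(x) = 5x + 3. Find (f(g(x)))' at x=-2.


Using the chain rule: (f(g(x)))' = f'(g(x)) * g'(x)
First, find g(-2):
g(-2) = 5 * (-2) + 3 = -7
Next, f'(u) = 4u^3
And g'(x) = 5
So f'(g(-2)) * g'(-2)
= 4 * (-7)^3 * 5
= 4 * (-343) * 5
= -6860

-6860


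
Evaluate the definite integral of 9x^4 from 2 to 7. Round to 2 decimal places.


Find the antiderivative of 9x^4:
F(x) = 9/5 * x^5
Apply the Fundamental Theorem of Calculus:
F(7) - F(2)
= 9/5 * 7^5 - 9/5 * 2^5
= 9/5 * (16807 - 32)
= 9/5 * 16775
= 30195 = 30195.00

30195.00


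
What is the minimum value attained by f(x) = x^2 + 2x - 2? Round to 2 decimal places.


For a quadratic f(x) = ax^2 + bx + c with a > 0, the minimum is at the vertex.
Vertex x-coordinate: x = -b/(2a)
x = -(2) / (2 * 1)
x = -2/2 = -1
Substitute back to find the minimum value:
f(-1) = 1 * (-1)^2 + 2 * (-1) - 2
= 1 - 2 - 2
= -3 = -3.00

-3.00


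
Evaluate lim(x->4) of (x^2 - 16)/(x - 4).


Direct substitution gives 0/0, so we factor the numerator.
Factor: (x^2 - 16) = (x - 4)(x + 4)
Cancel the common factor (x - 4):
(x^2 - 16)/(x - 4) = (x + 4)
Now substitute x = 4:
= (4 + 4) = 8

8


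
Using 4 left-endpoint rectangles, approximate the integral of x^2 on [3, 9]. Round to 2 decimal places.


Left Riemann sum uses left endpoints of each subinterval.
Interval: [3, 9], n = 4
dx = (9 - 3) / 4 = 3/2
Left endpoints: [3, 9/2, 6, 15/2]
f values: [9, 81/4, 36, 225/4]
Sum = dx * (sum of f values)
= 3/2 * 243/2
= 729/4 = 182.25

182.25


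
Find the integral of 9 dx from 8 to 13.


The integral of a constant k over [a, b] equals k * (b - a).
integral from 8 to 13 of 9 dx
= 9 * (13 - 8)
= 9 * 5
= 45

45


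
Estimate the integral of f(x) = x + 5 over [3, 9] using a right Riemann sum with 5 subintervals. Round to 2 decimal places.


Right Riemann sum uses right endpoints of each subinterval.
Interval: [3, 9], n = 5
dx = (9 - 3) / 5 = 6/5
Right endpoints: [21/5, 27/5, 33/5, 39/5, 9]
f values: [46/5, 52/5, 58/5, 64/5, 14]
Sum = dx * (sum of f values)
= 6/5 * 58
= 348/5 = 69.60

69.60


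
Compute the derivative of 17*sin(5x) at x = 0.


Apply the chain rule to differentiate 17*sin(5x):
d/dx [17*sin(5x)]
= 17 * cos(5x) * d/dx(5x)
= 17 * 5 * cos(5x)
= 85 * cos(5x)
Evaluate at x = 0:
= 85 * cos(0)
= 85 * 1
= 85

85


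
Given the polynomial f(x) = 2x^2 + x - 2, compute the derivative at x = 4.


Differentiate term by term using power and sum rules:
f(x) = 2x^2 + x - 2
f'(x) = 4x + 1
Substitute x = 4:
f'(4) = 4 * 4 + 1
= 16 + 1
= 17

17


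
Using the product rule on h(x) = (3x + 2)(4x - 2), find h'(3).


Let u(x) = 3x + 2 and v(x) = 4x - 2
u'(x) = 3
v'(x) = 4
Product rule: h'(x) = u'(x)*v(x) + u(x)*v'(x)
= 3 * (4x - 2) + (3x + 2) * 4
At x = 3:
u(3) = 3 * 3 + 2 = 11
v(3) = 4 * 3 - 2 = 10
h'(3) = 3 * 10 + 11 * 4
= 30 + 44
= 74

74


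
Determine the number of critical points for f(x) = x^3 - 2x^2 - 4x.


Find where f'(x) = 0:
f(x) = x^3 - 2x^2 - 4x
f'(x) = 3x^2 - 4x - 4
This is a quadratic in x. Use the discriminant to count real roots.
Discriminant = (-4)^2 - 4 * 3 * (-4)
= 16 - (-48)
= 64
Since discriminant > 0, f'(x) = 0 has 2 real solutions.
Number of critical points: 2

2


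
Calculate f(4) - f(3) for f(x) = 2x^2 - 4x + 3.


Net change = f(b) - f(a)
f(x) = 2x^2 - 4x + 3
Compute f(4):
f(4) = 2 * 4^2 - 4 * 4 + 3
= 32 - 16 + 3
= 19
Compute f(3):
f(3) = 2 * 3^2 - 4 * 3 + 3
= 18 - 12 + 3
= 9
Net change = 19 - 9 = 10

10


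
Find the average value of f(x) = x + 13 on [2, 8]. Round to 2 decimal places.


Average value = 1/(b-a) * integral from a to b of f(x) dx
First compute the integral of x + 13:
F(x) = (1/2)x^2 + 13x
F(8) = 1/2 * 64 + 13 * 8 = 136
F(2) = 1/2 * 4 + 13 * 2 = 28
Integral = 136 - 28 = 108
Average = 108 / (8 - 2) = 108 / 6
= 18 = 18.00

18.00


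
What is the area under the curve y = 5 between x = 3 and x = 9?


The area under a constant function y = 5 is a rectangle.
Width = 9 - 3 = 6
Height = 5
Area = width * height
= 6 * 5
= 30

30


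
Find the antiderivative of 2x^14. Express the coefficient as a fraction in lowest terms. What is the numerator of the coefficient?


Apply the power rule for integration:
integral of ax^n dx = a/(n+1) * x^(n+1) + C
integral of 2x^14 dx
= 2/15 * x^15 + C
The coefficient in lowest terms is 2/15, and its numerator is 2

2


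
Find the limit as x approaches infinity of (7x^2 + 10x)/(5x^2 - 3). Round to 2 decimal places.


For limits at infinity with equal-degree polynomials,
we compare leading coefficients.
Numerator leading term: 7x^2
Denominator leading term: 5x^2
Divide both by x^2:
lim = (7 + 10/x) / (5 - 3/x^2)
As x -> infinity, the 1/x and 1/x^2 terms vanish:
= 7/5 = 1.40

1.40


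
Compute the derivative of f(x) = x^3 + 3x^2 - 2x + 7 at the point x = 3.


Differentiate f(x) = x^3 + 3x^2 - 2x + 7 term by term:
f'(x) = 3x^2 + 6x - 2
Substitute x = 3:
f'(3) = 3 * 3^2 + 6 * 3 - 2
= 27 + 18 - 2
= 43

43


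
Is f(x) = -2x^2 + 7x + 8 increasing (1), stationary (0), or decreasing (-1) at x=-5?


Compute f'(x) to determine behavior:
f'(x) = -4x + 7
f'(-5) = -4 * (-5) + 7
= 20 + 7
= 27
Since f'(-5) > 0, the function is increasing (1)

1


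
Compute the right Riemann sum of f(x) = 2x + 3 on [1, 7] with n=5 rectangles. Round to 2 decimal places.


Right Riemann sum uses right endpoints of each subinterval.
Interval: [1, 7], n = 5
dx = (7 - 1) / 5 = 6/5
Right endpoints: [11/5, 17/5, 23/5, 29/5, 7]
f values: [37/5, 49/5, 61/5, 73/5, 17]
Sum = dx * (sum of f values)
= 6/5 * 61
= 366/5 = 73.20

73.20


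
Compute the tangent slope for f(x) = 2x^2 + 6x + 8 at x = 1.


The slope of the tangent line equals f'(x) at the point.
f(x) = 2x^2 + 6x + 8
f'(x) = 4x + 6
At x = 1:
f'(1) = 4 * 1 + 6
= 4 + 6
= 10

10


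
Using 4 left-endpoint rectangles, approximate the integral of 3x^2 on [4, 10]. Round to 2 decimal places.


Left Riemann sum uses left endpoints of each subinterval.
Interval: [4, 10], n = 4
dx = (10 - 4) / 4 = 3/2
Left endpoints: [4, 11/2, 7, 17/2]
f values: [48, 363/4, 147, 867/4]
Sum = dx * (sum of f values)
= 3/2 * 1005/2
= 3015/4 = 753.75

753.75


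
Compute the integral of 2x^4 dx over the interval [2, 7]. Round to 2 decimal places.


Find the antiderivative of 2x^4:
F(x) = 2/5 * x^5
Apply the Fundamental Theorem of Calculus:
F(7) - F(2)
= 2/5 * 7^5 - 2/5 * 2^5
= 2/5 * (16807 - 32)
= 2/5 * 16775
= 6710 = 6710.00

6710.00


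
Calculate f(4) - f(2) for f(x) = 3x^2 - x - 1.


Net change = f(b) - f(a)
f(x) = 3x^2 - x - 1
Compute f(4):
f(4) = 3 * 4^2 - 1 * 4 - 1
= 48 - 4 - 1
= 43
Compute f(2):
f(2) = 3 * 2^2 - 1 * 2 - 1
= 12 - 2 - 1
= 9
Net change = 43 - 9 = 34

34


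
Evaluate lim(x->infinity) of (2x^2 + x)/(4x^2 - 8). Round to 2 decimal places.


For limits at infinity with equal-degree polynomials,
we compare leading coefficients.
Numerator leading term: 2x^2
Denominator leading term: 4x^2
Divide both by x^2:
lim = (2 + 1/x) / (4 - 8/x^2)
As x -> infinity, the 1/x and 1/x^2 terms vanish:
= 2/4 = 1/2 = 0.50

0.50


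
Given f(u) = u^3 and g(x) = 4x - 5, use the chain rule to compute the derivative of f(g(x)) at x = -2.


Using the chain rule: (f(g(x)))' = f'(g(x)) * g'(x)
First, find g(-2):
g(-2) = 4 * (-2) - 5 = -13
Next, f'(u) = 3u^2
And g'(x) = 4
So f'(g(-2)) * g'(-2)
= 3 * (-13)^2 * 4
= 3 * 169 * 4
= 2028

2028


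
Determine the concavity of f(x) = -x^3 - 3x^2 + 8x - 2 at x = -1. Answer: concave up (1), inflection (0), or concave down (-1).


Concavity is determined by the sign of f''(x).
f(x) = -x^3 - 3x^2 + 8x - 2
f'(x) = -3x^2 - 6x + 8
f''(x) = -6x - 6
f''(-1) = -6 * (-1) - 6
= 6 - 6
= 0
f''(-1) = 0, and f''(x) is linear with nonzero slope -6, so f'' changes sign at x = -1. Hence the function is at an inflection point (0)

0


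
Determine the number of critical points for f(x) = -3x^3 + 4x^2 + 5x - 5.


Find where f'(x) = 0:
f(x) = -3x^3 + 4x^2 + 5x - 5
f'(x) = -9x^2 + 8x + 5
This is a quadratic in x. Use the discriminant to count real roots.
Discriminant = (8)^2 - 4 * (-9) * 5
= 64 - (-180)
= 244
Since discriminant > 0, f'(x) = 0 has 2 real solutions.
Number of critical points: 2

2


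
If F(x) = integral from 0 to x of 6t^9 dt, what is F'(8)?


By the Fundamental Theorem of Calculus (Part 1):
If F(x) = integral from 0 to x of f(t) dt, then F'(x) = f(x)
Here f(t) = 6t^9
So F'(x) = 6x^9
Evaluate at x = 8:
F'(8) = 6 * 8^9
= 6 * 134217728
= 805306368

805306368


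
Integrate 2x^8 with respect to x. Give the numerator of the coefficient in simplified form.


Apply the power rule for integration:
integral of ax^n dx = a/(n+1) * x^(n+1) + C
integral of 2x^8 dx
= 2/9 * x^9 + C
The coefficient in lowest terms is 2/9, and its numerator is 2

2


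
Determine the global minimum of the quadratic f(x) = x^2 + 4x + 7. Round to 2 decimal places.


For a quadratic f(x) = ax^2 + bx + c with a > 0, the minimum is at the vertex.
Vertex x-coordinate: x = -b/(2a)
x = -(4) / (2 * 1)
x = -4/2 = -2
Substitute back to find the minimum value:
f(-2) = 1 * (-2)^2 + 4 * (-2) + 7
= 4 - 8 + 7
= 3 = 3.00

3.00


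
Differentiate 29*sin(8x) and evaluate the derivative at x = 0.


Apply the chain rule to differentiate 29*sin(8x):
d/dx [29*sin(8x)]
= 29 * cos(8x) * d/dx(8x)
= 29 * 8 * cos(8x)
= 232 * cos(8x)
Evaluate at x = 0:
= 232 * cos(0)
= 232 * 1
= 232

232


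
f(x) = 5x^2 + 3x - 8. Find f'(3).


Differentiate term by term using power and sum rules:
f(x) = 5x^2 + 3x - 8
f'(x) = 10x + 3
Substitute x = 3:
f'(3) = 10 * 3 + 3
= 30 + 3
= 33

33


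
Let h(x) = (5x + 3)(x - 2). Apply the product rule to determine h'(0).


Let u(x) = 5x + 3 and v(x) = x - 2
u'(x) = 5
v'(x) = 1
Product rule: h'(x) = u'(x)*v(x) + u(x)*v'(x)
= 5 * (x - 2) + (5x + 3) * 1
At x = 0:
u(0) = 5 * 0 + 3 = 3
v(0) = 1 * 0 - 2 = -2
h'(0) = 5 * (-2) + 3 * 1
= -10 + 3
= -7

-7


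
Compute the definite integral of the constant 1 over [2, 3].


The integral of a constant k over [a, b] equals k * (b - a).
integral from 2 to 3 of 1 dx
= 1 * (3 - 2)
= 1 * 1
= 1

1


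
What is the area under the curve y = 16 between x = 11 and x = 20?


The area under a constant function y = 16 is a rectangle.
Width = 20 - 11 = 9
Height = 16
Area = width * height
= 9 * 16
= 144

144


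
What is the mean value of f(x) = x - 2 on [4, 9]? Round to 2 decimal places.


Average value = 1/(b-a) * integral from a to b of f(x) dx
First compute the integral of x - 2:
F(x) = (1/2)x^2 - 2x
F(9) = 1/2 * 81 - 2 * 9 = 45/2
F(4) = 1/2 * 16 - 2 * 4 = 0
Integral = 45/2 - 0 = 45/2
Average = (45/2) / (9 - 4) = (45/2) / 5
= 9/2 = 4.50

4.50


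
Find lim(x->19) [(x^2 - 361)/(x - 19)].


Direct substitution gives 0/0, so we factor the numerator.
Factor: (x^2 - 361) = (x - 19)(x + 19)
Cancel the common factor (x - 19):
(x^2 - 361)/(x - 19) = (x + 19)
Now substitute x = 19:
= (19 + 19) = 38

38


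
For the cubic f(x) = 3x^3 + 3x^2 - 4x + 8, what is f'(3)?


Differentiate f(x) = 3x^3 + 3x^2 - 4x + 8 term by term:
f'(x) = 9x^2 + 6x - 4
Substitute x = 3:
f'(3) = 9 * 3^2 + 6 * 3 - 4
= 81 + 18 - 4
= 95

95


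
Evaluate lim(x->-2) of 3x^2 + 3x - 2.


Since polynomials are continuous, we use direct substitution.
lim(x->-2) of 3x^2 + 3x - 2
= 3 * (-2)^2 + 3 * (-2) - 2
= 12 - 6 - 2
= 4

4


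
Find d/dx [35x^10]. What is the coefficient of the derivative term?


We apply the power rule: d/dx [ax^n] = a*n * x^(n-1)
d/dx [35x^10]
= 35 * 10 * x^(10-1)
= 350x^9
The coefficient is 350

350


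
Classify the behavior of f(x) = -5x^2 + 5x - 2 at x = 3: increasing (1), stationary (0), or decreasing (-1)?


Compute f'(x) to determine behavior:
f'(x) = -10x + 5
f'(3) = -10 * 3 + 5
= -30 + 5
= -25
Since f'(3) < 0, the function is decreasing (-1)

-1


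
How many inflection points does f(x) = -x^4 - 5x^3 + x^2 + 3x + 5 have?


Inflection points occur where f''(x) = 0 and concavity changes.
f(x) = -x^4 - 5x^3 + x^2 + 3x + 5
f'(x) = -4x^3 - 15x^2 + 2x + 3
f''(x) = -12x^2 - 30x + 2
This is a quadratic in x. Use the discriminant to count real roots.
Discriminant = (-30)^2 - 4 * (-12) * 2
= 900 - (-96)
= 996
Since discriminant > 0, f''(x) = 0 has 2 distinct real solutions.
A quadratic with two distinct real roots changes sign at each root, so concavity changes at both.
Number of inflection points: 2

2


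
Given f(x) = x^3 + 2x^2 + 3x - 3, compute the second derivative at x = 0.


First derivative:
f'(x) = 3x^2 + 4x + 3
Second derivative:
f''(x) = 6x + 4
Substitute x = 0:
f''(0) = 6 * 0 + 4
= 0 + 4
= 4

4


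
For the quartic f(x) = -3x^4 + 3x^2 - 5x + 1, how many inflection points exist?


Inflection points occur where f''(x) = 0 and concavity changes.
f(x) = -3x^4 + 3x^2 - 5x + 1
f'(x) = -12x^3 + 6x - 5
f''(x) = -36x^2 + 6
This is a quadratic in x. Use the discriminant to count real roots.
Discriminant = (0)^2 - 4 * (-36) * 6
= 0 - (-864)
= 864
Since discriminant > 0, f''(x) = 0 has 2 distinct real solutions.
A quadratic with two distinct real roots changes sign at each root, so concavity changes at both.
Number of inflection points: 2

2


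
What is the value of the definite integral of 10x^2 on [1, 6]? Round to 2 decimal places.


Find the antiderivative of 10x^2:
F(x) = 10/3 * x^3
Apply the Fundamental Theorem of Calculus:
F(6) - F(1)
= 10/3 * 6^3 - 10/3 * 1^3
= 10/3 * (216 - 1)
= 10/3 * 215
= 2150/3 ≈ 716.67

716.67


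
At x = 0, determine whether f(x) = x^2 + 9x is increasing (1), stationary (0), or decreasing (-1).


Compute f'(x) to determine behavior:
f'(x) = 2x + 9
f'(0) = 2 * 0 + 9
= 0 + 9
= 9
Since f'(0) > 0, the function is increasing (1)

1


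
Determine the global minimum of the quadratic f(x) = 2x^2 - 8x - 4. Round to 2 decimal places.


For a quadratic f(x) = ax^2 + bx + c with a > 0, the minimum is at the vertex.
Vertex x-coordinate: x = -b/(2a)
x = -(-8) / (2 * 2)
x = 8/4 = 2
Substitute back to find the minimum value:
f(2) = 2 * 2^2 - 8 * 2 - 4
= 8 - 16 - 4
= -12 = -12.00

-12.00


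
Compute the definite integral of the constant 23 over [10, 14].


The integral of a constant k over [a, b] equals k * (b - a).
integral from 10 to 14 of 23 dx
= 23 * (14 - 10)
= 23 * 4
= 92

92


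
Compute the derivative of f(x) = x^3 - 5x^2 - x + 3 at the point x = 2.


Differentiate f(x) = x^3 - 5x^2 - x + 3 term by term:
f'(x) = 3x^2 - 10x - 1
Substitute x = 2:
f'(2) = 3 * 2^2 - 10 * 2 - 1
= 12 - 20 - 1
= -9

-9


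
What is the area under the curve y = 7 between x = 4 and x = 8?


The area under a constant function y = 7 is a rectangle.
Width = 8 - 4 = 4
Height = 7
Area = width * height
= 4 * 7
= 28

28


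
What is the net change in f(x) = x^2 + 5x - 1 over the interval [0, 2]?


Net change = f(b) - f(a)
f(x) = x^2 + 5x - 1
Compute f(2):
f(2) = 1 * 2^2 + 5 * 2 - 1
= 4 + 10 - 1
= 13
Compute f(0):
f(0) = 1 * 0^2 + 5 * 0 - 1
= 0 + 0 - 1
= -1
Net change = 13 - (-1) = 14

14


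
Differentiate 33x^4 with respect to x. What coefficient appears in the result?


We apply the power rule: d/dx [ax^n] = a*n * x^(n-1)
d/dx [33x^4]
= 33 * 4 * x^(4-1)
= 132x^3
The coefficient is 132

132


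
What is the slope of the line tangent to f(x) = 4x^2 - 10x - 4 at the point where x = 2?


The slope of the tangent line equals f'(x) at the point.
f(x) = 4x^2 - 10x - 4
f'(x) = 8x - 10
At x = 2:
f'(2) = 8 * 2 - 10
= 16 - 10
= 6

6


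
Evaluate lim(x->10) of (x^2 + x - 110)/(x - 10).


Direct substitution gives 0/0, so we factor the numerator.
Factor: (x^2 + x - 110) = (x - 10)(x + 11)
Cancel the common factor (x - 10):
(x^2 + x - 110)/(x - 10) = (x + 11)
Now substitute x = 10:
= (10) - (-11) = 21

21


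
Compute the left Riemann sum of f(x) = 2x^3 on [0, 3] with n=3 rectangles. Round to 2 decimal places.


Left Riemann sum uses left endpoints of each subinterval.
Interval: [0, 3], n = 3
dx = (3 - 0) / 3 = 1
Left endpoints: [0, 1, 2]
f values: [0, 2, 16]
Sum = dx * (sum of f values)
= 1 * 18
= 18 = 18.00

18.00


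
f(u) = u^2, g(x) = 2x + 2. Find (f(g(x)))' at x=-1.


Using the chain rule: (f(g(x)))' = f'(g(x)) * g'(x)
First, find g(-1):
g(-1) = 2 * (-1) + 2 = 0
Next, f'(u) = 2u
And g'(x) = 2
So f'(g(-1)) * g'(-1)
= 2 * 0 * 2
= 0

0


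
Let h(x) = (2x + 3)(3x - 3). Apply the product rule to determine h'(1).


Let u(x) = 2x + 3 and v(x) = 3x - 3
u'(x) = 2
v'(x) = 3
Product rule: h'(x) = u'(x)*v(x) + u(x)*v'(x)
= 2 * (3x - 3) + (2x + 3) * 3
At x = 1:
u(1) = 2 * 1 + 3 = 5
v(1) = 3 * 1 - 3 = 0
h'(1) = 2 * 0 + 5 * 3
= 0 + 15
= 15

15


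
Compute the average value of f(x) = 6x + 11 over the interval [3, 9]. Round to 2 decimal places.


Average value = 1/(b-a) * integral from a to b of f(x) dx
First compute the integral of 6x + 11:
F(x) = 3x^2 + 11x
F(9) = 3 * 81 + 11 * 9 = 342
F(3) = 3 * 9 + 11 * 3 = 60
Integral = 342 - 60 = 282
Average = 282 / (9 - 3) = 282 / 6
= 47 = 47.00

47.00


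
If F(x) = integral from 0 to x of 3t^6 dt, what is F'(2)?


By the Fundamental Theorem of Calculus (Part 1):
If F(x) = integral from 0 to x of f(t) dt, then F'(x) = f(x)
Here f(t) = 3t^6
So F'(x) = 3x^6
Evaluate at x = 2:
F'(2) = 3 * 2^6
= 3 * 64
= 192

192


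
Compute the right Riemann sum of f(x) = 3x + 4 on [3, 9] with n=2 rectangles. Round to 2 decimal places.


Right Riemann sum uses right endpoints of each subinterval.
Interval: [3, 9], n = 2
dx = (9 - 3) / 2 = 3
Right endpoints: [6, 9]
f values: [22, 31]
Sum = dx * (sum of f values)
= 3 * 53
= 159 = 159.00

159.00


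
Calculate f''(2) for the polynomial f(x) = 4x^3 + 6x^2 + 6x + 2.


First derivative:
f'(x) = 12x^2 + 12x + 6
Second derivative:
f''(x) = 24x + 12
Substitute x = 2:
f''(2) = 24 * 2 + 12
= 48 + 12
= 60

60


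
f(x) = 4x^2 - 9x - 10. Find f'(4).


Differentiate term by term using power and sum rules:
f(x) = 4x^2 - 9x - 10
f'(x) = 8x - 9
Substitute x = 4:
f'(4) = 8 * 4 - 9
= 32 - 9
= 23

23


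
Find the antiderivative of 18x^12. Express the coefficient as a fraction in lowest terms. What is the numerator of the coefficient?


Apply the power rule for integration:
integral of ax^n dx = a/(n+1) * x^(n+1) + C
integral of 18x^12 dx
= 18/13 * x^13 + C
The coefficient in lowest terms is 18/13, and its numerator is 18

18


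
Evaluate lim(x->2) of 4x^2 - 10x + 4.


Since polynomials are continuous, we use direct substitution.
lim(x->2) of 4x^2 - 10x + 4
= 4 * 2^2 - 10 * 2 + 4
= 16 - 20 + 4
= 0

0


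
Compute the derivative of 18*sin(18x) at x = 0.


Apply the chain rule to differentiate 18*sin(18x):
d/dx [18*sin(18x)]
= 18 * cos(18x) * d/dx(18x)
= 18 * 18 * cos(18x)
= 324 * cos(18x)
Evaluate at x = 0:
= 324 * cos(0)
= 324 * 1
= 324

324


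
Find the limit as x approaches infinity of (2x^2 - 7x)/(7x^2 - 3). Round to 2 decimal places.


For limits at infinity with equal-degree polynomials,
we compare leading coefficients.
Numerator leading term: 2x^2
Denominator leading term: 7x^2
Divide both by x^2:
lim = (2 - 7/x) / (7 - 3/x^2)
As x -> infinity, the 1/x and 1/x^2 terms vanish:
= 2/7 ≈ 0.29

0.29


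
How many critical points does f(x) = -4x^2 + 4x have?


Find where f'(x) = 0:
f'(x) = -8x + 4
Set f'(x) = 0:
-8x + 4 = 0
x = -4 / (-8) = 1/2
This is a linear equation in x, so there is exactly one solution.
Number of critical points: 1

1


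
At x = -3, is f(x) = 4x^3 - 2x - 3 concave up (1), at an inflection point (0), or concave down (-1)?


Concavity is determined by the sign of f''(x).
f(x) = 4x^3 - 2x - 3
f'(x) = 12x^2 - 2
f''(x) = 24x
f''(-3) = 24 * (-3) + 0
= -72 + 0
= -72
Since f''(-3) < 0, the function is concave down (-1)

-1


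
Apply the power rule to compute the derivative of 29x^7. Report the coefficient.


We apply the power rule: d/dx [ax^n] = a*n * x^(n-1)
d/dx [29x^7]
= 29 * 7 * x^(7-1)
= 203x^6
The coefficient is 203

203


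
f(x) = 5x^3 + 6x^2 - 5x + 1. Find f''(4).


First derivative:
f'(x) = 15x^2 + 12x - 5
Second derivative:
f''(x) = 30x + 12
Substitute x = 4:
f''(4) = 30 * 4 + 12
= 120 + 12
= 132

132


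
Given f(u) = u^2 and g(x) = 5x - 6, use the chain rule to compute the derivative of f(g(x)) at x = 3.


Using the chain rule: (f(g(x)))' = f'(g(x)) * g'(x)
First, find g(3):
g(3) = 5 * 3 - 6 = 9
Next, f'(u) = 2u
And g'(x) = 5
So f'(g(3)) * g'(3)
= 2 * 9 * 5
= 90

90


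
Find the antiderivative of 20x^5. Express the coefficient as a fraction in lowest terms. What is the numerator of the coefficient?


Apply the power rule for integration:
integral of ax^n dx = a/(n+1) * x^(n+1) + C
integral of 20x^5 dx
= 20/6 * x^6 + C
= 10/3 * x^6 + C
The coefficient in lowest terms is 10/3, and its numerator is 10

10


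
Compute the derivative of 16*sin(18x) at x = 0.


Apply the chain rule to differentiate 16*sin(18x):
d/dx [16*sin(18x)]
= 16 * cos(18x) * d/dx(18x)
= 16 * 18 * cos(18x)
= 288 * cos(18x)
Evaluate at x = 0:
= 288 * cos(0)
= 288 * 1
= 288

288


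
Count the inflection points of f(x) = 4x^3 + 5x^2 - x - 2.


Inflection points occur where f''(x) = 0 and concavity changes.
f(x) = 4x^3 + 5x^2 - x - 2
f'(x) = 12x^2 + 10x - 1
f''(x) = 24x + 10
Set f''(x) = 0:
24x + 10 = 0
x = -10 / 24 = -5/12
Since f''(x) is linear (degree 1), it changes sign at this point.
Therefore there is exactly 1 inflection point.

1


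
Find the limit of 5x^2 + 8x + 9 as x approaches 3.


Since polynomials are continuous, we use direct substitution.
lim(x->3) of 5x^2 + 8x + 9
= 5 * 3^2 + 8 * 3 + 9
= 45 + 24 + 9
= 78

78


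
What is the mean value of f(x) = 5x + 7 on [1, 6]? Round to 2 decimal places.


Average value = 1/(b-a) * integral from a to b of f(x) dx
First compute the integral of 5x + 7:
F(x) = (5/2)x^2 + 7x
F(6) = 5/2 * 36 + 7 * 6 = 132
F(1) = 5/2 * 1 + 7 * 1 = 19/2
Integral = 132 - 19/2 = 245/2
Average = (245/2) / (6 - 1) = (245/2) / 5
= 49/2 = 24.50

24.50


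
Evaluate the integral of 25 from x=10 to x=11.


The integral of a constant k over [a, b] equals k * (b - a).
integral from 10 to 11 of 25 dx
= 25 * (11 - 10)
= 25 * 1
= 25

25


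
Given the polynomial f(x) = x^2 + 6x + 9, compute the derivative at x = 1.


Differentiate term by term using power and sum rules:
f(x) = x^2 + 6x + 9
f'(x) = 2x + 6
Substitute x = 1:
f'(1) = 2 * 1 + 6
= 2 + 6
= 8

8


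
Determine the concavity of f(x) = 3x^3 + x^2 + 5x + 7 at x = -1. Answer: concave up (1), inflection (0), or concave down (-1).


Concavity is determined by the sign of f''(x).
f(x) = 3x^3 + x^2 + 5x + 7
f'(x) = 9x^2 + 2x + 5
f''(x) = 18x + 2
f''(-1) = 18 * (-1) + 2
= -18 + 2
= -16
Since f''(-1) < 0, the function is concave down (-1)

-1


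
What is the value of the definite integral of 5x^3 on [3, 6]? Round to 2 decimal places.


Find the antiderivative of 5x^3:
F(x) = 5/4 * x^4
Apply the Fundamental Theorem of Calculus:
F(6) - F(3)
= 5/4 * 6^4 - 5/4 * 3^4
= 5/4 * (1296 - 81)
= 5/4 * 1215
= 6075/4 = 1518.75

1518.75


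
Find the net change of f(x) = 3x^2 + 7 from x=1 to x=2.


Net change = f(b) - f(a)
f(x) = 3x^2 + 7
Compute f(2):
f(2) = 3 * 2^2 + 0 * 2 + 7
= 12 + 0 + 7
= 19
Compute f(1):
f(1) = 3 * 1^2 + 0 * 1 + 7
= 3 + 0 + 7
= 10
Net change = 19 - 10 = 9

9


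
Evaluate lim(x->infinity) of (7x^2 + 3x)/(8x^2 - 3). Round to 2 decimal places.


For limits at infinity with equal-degree polynomials,
we compare leading coefficients.
Numerator leading term: 7x^2
Denominator leading term: 8x^2
Divide both by x^2:
lim = (7 + 3/x) / (8 - 3/x^2)
As x -> infinity, the 1/x and 1/x^2 terms vanish:
= 7/8 ≈ 0.88

0.88


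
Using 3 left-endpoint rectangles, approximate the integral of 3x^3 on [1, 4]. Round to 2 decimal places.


Left Riemann sum uses left endpoints of each subinterval.
Interval: [1, 4], n = 3
dx = (4 - 1) / 3 = 1
Left endpoints: [1, 2, 3]
f values: [3, 24, 81]
Sum = dx * (sum of f values)
= 1 * 108
= 108 = 108.00

108.00


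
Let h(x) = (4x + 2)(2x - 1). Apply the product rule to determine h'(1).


Let u(x) = 4x + 2 and v(x) = 2x - 1
u'(x) = 4
v'(x) = 2
Product rule: h'(x) = u'(x)*v(x) + u(x)*v'(x)
= 4 * (2x - 1) + (4x + 2) * 2
At x = 1:
u(1) = 4 * 1 + 2 = 6
v(1) = 2 * 1 - 1 = 1
h'(1) = 4 * 1 + 6 * 2
= 4 + 12
= 16

16


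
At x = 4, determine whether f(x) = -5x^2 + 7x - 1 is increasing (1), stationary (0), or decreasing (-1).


Compute f'(x) to determine behavior:
f'(x) = -10x + 7
f'(4) = -10 * 4 + 7
= -40 + 7
= -33
Since f'(4) < 0, the function is decreasing (-1)

-1


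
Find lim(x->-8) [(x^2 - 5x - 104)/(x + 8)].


Direct substitution gives 0/0, so we factor the numerator.
Factor: (x^2 - 5x - 104) = (x + 8)(x - 13)
Cancel the common factor (x + 8):
(x^2 - 5x - 104)/(x + 8) = (x - 13)
Now substitute x = -8:
= (-8) - (13) = -21

-21


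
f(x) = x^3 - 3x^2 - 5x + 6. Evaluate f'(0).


Differentiate f(x) = x^3 - 3x^2 - 5x + 6 term by term:
f'(x) = 3x^2 - 6x - 5
Substitute x = 0:
f'(0) = 3 * 0^2 - 6 * 0 - 5
= 0 + 0 - 5
= -5

-5


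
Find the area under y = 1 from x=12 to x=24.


The area under a constant function y = 1 is a rectangle.
Width = 24 - 12 = 12
Height = 1
Area = width * height
= 12 * 1
= 12

12


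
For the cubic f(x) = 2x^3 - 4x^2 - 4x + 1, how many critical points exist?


Find where f'(x) = 0:
f(x) = 2x^3 - 4x^2 - 4x + 1
f'(x) = 6x^2 - 8x - 4
This is a quadratic in x. Use the discriminant to count real roots.
Discriminant = (-8)^2 - 4 * 6 * (-4)
= 64 - (-96)
= 160
Since discriminant > 0, f'(x) = 0 has 2 real solutions.
Number of critical points: 2

2


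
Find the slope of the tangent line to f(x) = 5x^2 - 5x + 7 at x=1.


The slope of the tangent line equals f'(x) at the point.
f(x) = 5x^2 - 5x + 7
f'(x) = 10x - 5
At x = 1:
f'(1) = 10 * 1 - 5
= 10 - 5
= 5

5


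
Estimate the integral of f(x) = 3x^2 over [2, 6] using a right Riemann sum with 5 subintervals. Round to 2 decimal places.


Right Riemann sum uses right endpoints of each subinterval.
Interval: [2, 6], n = 5
dx = (6 - 2) / 5 = 4/5
Right endpoints: [14/5, 18/5, 22/5, 26/5, 6]
f values: [588/25, 972/25, 1452/25, 2028/25, 108]
Sum = dx * (sum of f values)
= 4/5 * 1548/5
= 6192/25 = 247.68

247.68


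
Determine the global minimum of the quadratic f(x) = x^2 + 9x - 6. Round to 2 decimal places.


For a quadratic f(x) = ax^2 + bx + c with a > 0, the minimum is at the vertex.
Vertex x-coordinate: x = -b/(2a)
x = -(9) / (2 * 1)
x = -9/2
Substitute back to find the minimum value:
f(-9/2) = 1 * (-9/2)^2 + 9 * (-9/2) - 6
= 81/4 - 81/2 - 6
= -105/4 = -26.25

-26.25


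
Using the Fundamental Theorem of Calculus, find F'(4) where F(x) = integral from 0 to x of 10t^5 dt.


By the Fundamental Theorem of Calculus (Part 1):
If F(x) = integral from 0 to x of f(t) dt, then F'(x) = f(x)
Here f(t) = 10t^5
So F'(x) = 10x^5
Evaluate at x = 4:
F'(4) = 10 * 4^5
= 10 * 1024
= 10240

10240


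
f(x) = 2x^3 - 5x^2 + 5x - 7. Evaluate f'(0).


Differentiate f(x) = 2x^3 - 5x^2 + 5x - 7 term by term:
f'(x) = 6x^2 - 10x + 5
Substitute x = 0:
f'(0) = 6 * 0^2 - 10 * 0 + 5
= 0 + 0 + 5
= 5

5


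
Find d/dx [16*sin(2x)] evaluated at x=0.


Apply the chain rule to differentiate 16*sin(2x):
d/dx [16*sin(2x)]
= 16 * cos(2x) * d/dx(2x)
= 16 * 2 * cos(2x)
= 32 * cos(2x)
Evaluate at x = 0:
= 32 * cos(0)
= 32 * 1
= 32

32


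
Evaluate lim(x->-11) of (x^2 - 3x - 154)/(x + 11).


Direct substitution gives 0/0, so we factor the numerator.
Factor: (x^2 - 3x - 154) = (x + 11)(x - 14)
Cancel the common factor (x + 11):
(x^2 - 3x - 154)/(x + 11) = (x - 14)
Now substitute x = -11:
= (-11) - (14) = -25

-25


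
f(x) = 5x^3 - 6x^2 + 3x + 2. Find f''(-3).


First derivative:
f'(x) = 15x^2 - 12x + 3
Second derivative:
f''(x) = 30x - 12
Substitute x = -3:
f''(-3) = 30 * (-3) - 12
= -90 - 12
= -102

-102


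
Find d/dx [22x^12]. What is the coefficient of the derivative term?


We apply the power rule: d/dx [ax^n] = a*n * x^(n-1)
d/dx [22x^12]
= 22 * 12 * x^(12-1)
= 264x^11
The coefficient is 264

264


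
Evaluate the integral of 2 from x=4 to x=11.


The integral of a constant k over [a, b] equals k * (b - a).
integral from 4 to 11 of 2 dx
= 2 * (11 - 4)
= 2 * 7
= 14

14


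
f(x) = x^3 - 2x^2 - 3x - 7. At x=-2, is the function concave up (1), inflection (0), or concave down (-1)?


Concavity is determined by the sign of f''(x).
f(x) = x^3 - 2x^2 - 3x - 7
f'(x) = 3x^2 - 4x - 3
f''(x) = 6x - 4
f''(-2) = 6 * (-2) - 4
= -12 - 4
= -16
Since f''(-2) < 0, the function is concave down (-1)

-1


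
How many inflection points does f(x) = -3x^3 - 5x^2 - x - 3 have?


Inflection points occur where f''(x) = 0 and concavity changes.
f(x) = -3x^3 - 5x^2 - x - 3
f'(x) = -9x^2 - 10x - 1
f''(x) = -18x - 10
Set f''(x) = 0:
-18x - 10 = 0
x = 10 / (-18) = -5/9
Since f''(x) is linear (degree 1), it changes sign at this point.
Therefore there is exactly 1 inflection point.

1


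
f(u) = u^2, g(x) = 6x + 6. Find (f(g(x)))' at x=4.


Using the chain rule: (f(g(x)))' = f'(g(x)) * g'(x)
First, find g(4):
g(4) = 6 * 4 + 6 = 30
Next, f'(u) = 2u
And g'(x) = 6
So f'(g(4)) * g'(4)
= 2 * 30 * 6
= 360

360


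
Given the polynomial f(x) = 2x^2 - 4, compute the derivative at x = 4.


Differentiate term by term using power and sum rules:
f(x) = 2x^2 - 4
f'(x) = 4x
Substitute x = 4:
f'(4) = 4 * 4 + 0
= 16 + 0
= 16

16


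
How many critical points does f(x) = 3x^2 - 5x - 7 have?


Find where f'(x) = 0:
f'(x) = 6x - 5
Set f'(x) = 0:
6x - 5 = 0
x = 5 / 6 = 5/6
This is a linear equation in x, so there is exactly one solution.
Number of critical points: 1

1


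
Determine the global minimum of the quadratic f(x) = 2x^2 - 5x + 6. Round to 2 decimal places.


For a quadratic f(x) = ax^2 + bx + c with a > 0, the minimum is at the vertex.
Vertex x-coordinate: x = -b/(2a)
x = -(-5) / (2 * 2)
x = 5/4
Substitute back to find the minimum value:
f(5/4) = 2 * (5/4)^2 - 5 * (5/4) + 6
= 25/8 - 25/4 + 6
= 23/8 ≈ 2.88

2.88
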